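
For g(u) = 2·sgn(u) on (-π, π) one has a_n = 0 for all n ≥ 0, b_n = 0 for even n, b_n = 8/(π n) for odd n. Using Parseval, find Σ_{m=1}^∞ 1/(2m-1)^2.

pi**2/8

Parseval: Σ b_n^2 = (1/π) ∫_{-π}^{π} g(u)^2 du = 8.
Only odd n contribute, with b_n^2 = 64/(π^2 n^2), so Σ_{m≥1} 1/(2m-1)^2 = π^2·(8)/64 = pi**2/8.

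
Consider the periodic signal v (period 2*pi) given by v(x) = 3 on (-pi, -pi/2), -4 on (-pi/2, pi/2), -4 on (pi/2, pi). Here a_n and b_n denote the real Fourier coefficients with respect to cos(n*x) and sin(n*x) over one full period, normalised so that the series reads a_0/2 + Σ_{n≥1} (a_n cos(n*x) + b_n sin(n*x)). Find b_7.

-1/pi

b_7 = 1/pi ∫_{-pi}^{pi} v(x) sin(7*x) dx.
Split the integral at the breakpoints.
Directly, an antiderivative of (3) sin(7*x) is -3*cos(7*x)/7; evaluating from -pi to -pi/2: ∫_{-pi}^{-pi/2} (3) sin(7*x) dx = (0) - (3/7) = -3/7.
Directly, an antiderivative of (-4) sin(7*x) is 4*cos(7*x)/7; evaluating from -pi/2 to pi/2: ∫_{-pi/2}^{pi/2} (-4) sin(7*x) dx = (0) - (0) = 0.
Directly, an antiderivative of (-4) sin(7*x) is 4*cos(7*x)/7; evaluating from pi/2 to pi: ∫_{pi/2}^{pi} (-4) sin(7*x) dx = (-4/7) - (0) = -4/7.
Summing the pieces and multiplying by (1/pi) gives b_7 = -1/pi.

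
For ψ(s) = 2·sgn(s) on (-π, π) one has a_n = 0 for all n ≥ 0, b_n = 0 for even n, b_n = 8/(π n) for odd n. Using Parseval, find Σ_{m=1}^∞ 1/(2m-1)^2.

Parseval: Σ b_n^2 = (1/π) ∫_{-π}^{π} ψ(s)^2 ds = 8.
Only odd n contribute, with b_n^2 = 64/(π^2 n^2), so Σ_{m≥1} 1/(2m-1)^2 = π^2·(8)/64 = pi**2/8.

pi**2/8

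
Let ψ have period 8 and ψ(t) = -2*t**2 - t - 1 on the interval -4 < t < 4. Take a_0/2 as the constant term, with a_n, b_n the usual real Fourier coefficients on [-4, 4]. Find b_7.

-8/(7*pi)

b_7 = 1/4 ∫_{-4}^{4} ψ(t) sin(7*pi*t/4) dt.
Integrating by parts twice (tabular method), an antiderivative of (-2*t**2 - t - 1) sin(7*pi*t/4) is 8*t**2*cos(7*pi*t/4)/(7*pi) - 64*t*sin(7*pi*t/4)/(49*pi**2) + 4*t*cos(7*pi*t/4)/(7*pi) - 16*sin(7*pi*t/4)/(49*pi**2) - 256*cos(7*pi*t/4)/(343*pi**3) + 4*cos(7*pi*t/4)/(7*pi); evaluating from -4 to 4: ∫_{-4}^{4} (-2*t**2 - t - 1) sin(7*pi*t/4) dt = (4*(64 - 1813*pi**2)/(343*pi**3)) - (4*(64 - 1421*pi**2)/(343*pi**3)) = -32/(7*pi).
Hence b_7 = (1/4)·(-32/(7*pi)) = -8/(7*pi).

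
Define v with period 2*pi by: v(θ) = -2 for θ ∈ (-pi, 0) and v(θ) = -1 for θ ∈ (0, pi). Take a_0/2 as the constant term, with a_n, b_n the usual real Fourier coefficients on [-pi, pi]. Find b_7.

b_7 = 1/pi ∫_{-pi}^{pi} v(θ) sin(7*θ) dθ.
Split the integral at the breakpoints.
Directly, an antiderivative of (-2) sin(7*θ) is 2*cos(7*θ)/7; evaluating from -pi to 0: ∫_{-pi}^{0} (-2) sin(7*θ) dθ = (2/7) - (-2/7) = 4/7.
Directly, an antiderivative of (-1) sin(7*θ) is cos(7*θ)/7; evaluating from 0 to pi: ∫_{0}^{pi} (-1) sin(7*θ) dθ = (-1/7) - (1/7) = -2/7.
Summing the pieces and multiplying by (1/pi) gives b_7 = 2/(7*pi).

2/(7*pi)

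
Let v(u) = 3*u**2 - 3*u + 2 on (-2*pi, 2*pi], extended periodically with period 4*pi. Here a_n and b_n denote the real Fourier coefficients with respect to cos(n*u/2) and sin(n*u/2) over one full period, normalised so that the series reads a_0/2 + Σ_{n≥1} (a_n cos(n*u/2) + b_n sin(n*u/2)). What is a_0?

4 + 8*pi**2

a_0 = (1/(2*pi)) ∫_{-2*pi}^{2*pi} v(u) du = (1/(2*pi)) · (8*pi + 16*pi**3) = 4 + 8*pi**2.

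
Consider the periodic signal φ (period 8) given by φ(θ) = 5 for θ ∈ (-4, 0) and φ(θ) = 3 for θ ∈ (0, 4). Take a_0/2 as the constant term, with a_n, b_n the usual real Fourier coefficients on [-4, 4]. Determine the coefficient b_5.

-4/(5*pi)

b_5 = 1/4 ∫_{-4}^{4} φ(θ) sin(5*pi*θ/4) dθ.
Split the integral at the breakpoints.
Directly, an antiderivative of (5) sin(5*pi*θ/4) is -4*cos(5*pi*θ/4)/pi; evaluating from -4 to 0: ∫_{-4}^{0} (5) sin(5*pi*θ/4) dθ = (-4/pi) - (4/pi) = -8/pi.
Directly, an antiderivative of (3) sin(5*pi*θ/4) is -12*cos(5*pi*θ/4)/(5*pi); evaluating from 0 to 4: ∫_{0}^{4} (3) sin(5*pi*θ/4) dθ = (12/(5*pi)) - (-12/(5*pi)) = 24/(5*pi).
Summing the pieces and multiplying by (1/4) gives b_5 = -4/(5*pi).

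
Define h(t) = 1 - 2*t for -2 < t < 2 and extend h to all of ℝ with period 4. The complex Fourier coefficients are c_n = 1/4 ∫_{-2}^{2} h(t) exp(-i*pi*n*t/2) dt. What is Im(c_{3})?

Since h is real-valued, Im(c_{3}) = -1/4 ∫_{-2}^{2} h(t) sin(3*pi*t/2) dt = -b_{3}/2.
Integrating by parts (boundary term plus one more integral), an antiderivative of (1 - 2*t) sin(3*pi*t/2) is 4*t*cos(3*pi*t/2)/(3*pi) - 8*sin(3*pi*t/2)/(9*pi**2) - 2*cos(3*pi*t/2)/(3*pi); evaluating from -2 to 2: ∫_{-2}^{2} (1 - 2*t) sin(3*pi*t/2) dt = (-2/pi) - (10/(3*pi)) = -16/(3*pi).
Hence Im(c_{3}) = (-1/4)·(-16/(3*pi)) = 4/(3*pi).

4/(3*pi)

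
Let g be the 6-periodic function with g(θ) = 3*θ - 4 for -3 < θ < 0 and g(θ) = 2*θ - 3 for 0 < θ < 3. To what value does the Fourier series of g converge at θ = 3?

-5

At θ = 3 the one-sided limits are g(3^-) = 3 and g(3^+) = -13.
By Dirichlet's theorem the series converges to their average, [(3) + (-13)]/2 = -5.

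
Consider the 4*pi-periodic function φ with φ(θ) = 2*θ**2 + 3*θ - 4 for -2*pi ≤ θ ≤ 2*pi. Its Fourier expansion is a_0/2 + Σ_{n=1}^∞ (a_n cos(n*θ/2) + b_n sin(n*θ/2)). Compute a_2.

a_2 = (1/(2*pi)) ∫_{-2*pi}^{2*pi} φ(θ) cos(θ) dθ.
Integrating by parts twice (tabular method), an antiderivative of (2*θ**2 + 3*θ - 4) cos(θ) is 2*θ**2*sin(θ) + 3*θ*sin(θ) + 4*θ*cos(θ) - 8*sin(θ) + 3*cos(θ); evaluating from -2*pi to 2*pi: ∫_{-2*pi}^{2*pi} (2*θ**2 + 3*θ - 4) cos(θ) dθ = (3 + 8*pi) - (3 - 8*pi) = 16*pi.
Hence a_2 = (1/(2*pi))·(16*pi) = 8.

8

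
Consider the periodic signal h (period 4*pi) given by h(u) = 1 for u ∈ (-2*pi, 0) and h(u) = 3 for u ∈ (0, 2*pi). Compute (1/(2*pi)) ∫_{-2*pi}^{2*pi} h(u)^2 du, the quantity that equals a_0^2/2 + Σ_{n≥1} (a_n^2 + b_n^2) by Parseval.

(1/(2*pi)) ∫_{-2*pi}^{2*pi} h(u)^2 du = (1/(2*pi)) · (20*pi) = 10.

10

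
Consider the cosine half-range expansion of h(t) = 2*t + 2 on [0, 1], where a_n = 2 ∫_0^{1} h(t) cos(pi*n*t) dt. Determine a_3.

a_3 = 2 ∫_0^{1} (2*t + 2) cos(3*pi*t) dt.
Integrating by parts (boundary term plus one more integral), an antiderivative of (2*t + 2) cos(3*pi*t) is 2*t*sin(3*pi*t)/(3*pi) + 2*sin(3*pi*t)/(3*pi) + 2*cos(3*pi*t)/(9*pi**2); evaluating from 0 to 1: ∫_{0}^{1} (2*t + 2) cos(3*pi*t) dt = (-2/(9*pi**2)) - (2/(9*pi**2)) = -4/(9*pi**2).
Hence a_3 = 2·(-4/(9*pi**2)) = -8/(9*pi**2).

-8/(9*pi**2)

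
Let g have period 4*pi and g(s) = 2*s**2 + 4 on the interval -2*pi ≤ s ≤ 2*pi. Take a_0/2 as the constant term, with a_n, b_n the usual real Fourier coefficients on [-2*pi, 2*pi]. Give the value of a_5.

-32/25

a_5 = (1/(2*pi)) ∫_{-2*pi}^{2*pi} g(s) cos(5*s/2) ds.
g is even and cos(5*s/2) is even, so the integrand is even and a_5 = 1/pi ∫_0^{2*pi} g(s) cos(5*s/2) ds.
Integrating by parts twice (tabular method), an antiderivative of (2*s**2 + 4) cos(5*s/2) is 4*s**2*sin(5*s/2)/5 + 16*s*cos(5*s/2)/25 + 168*sin(5*s/2)/125; evaluating from 0 to 2*pi: ∫_{0}^{2*pi} (2*s**2 + 4) cos(5*s/2) ds = (-32*pi/25) - (0) = -32*pi/25.
Hence a_5 = (1/pi)·(-32*pi/25) = -32/25.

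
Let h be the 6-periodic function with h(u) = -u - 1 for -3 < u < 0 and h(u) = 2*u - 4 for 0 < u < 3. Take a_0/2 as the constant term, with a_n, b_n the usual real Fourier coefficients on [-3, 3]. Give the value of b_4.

b_4 = 1/3 ∫_{-3}^{3} h(u) sin(4*pi*u/3) du.
Split the integral at the breakpoints.
Integrating by parts (boundary term plus one more integral), an antiderivative of (-u - 1) sin(4*pi*u/3) is 3*u*cos(4*pi*u/3)/(4*pi) - 9*sin(4*pi*u/3)/(16*pi**2) + 3*cos(4*pi*u/3)/(4*pi); evaluating from -3 to 0: ∫_{-3}^{0} (-u - 1) sin(4*pi*u/3) du = (3/(4*pi)) - (-3/(2*pi)) = 9/(4*pi).
Integrating by parts (boundary term plus one more integral), an antiderivative of (2*u - 4) sin(4*pi*u/3) is -3*u*cos(4*pi*u/3)/(2*pi) + 9*sin(4*pi*u/3)/(8*pi**2) + 3*cos(4*pi*u/3)/pi; evaluating from 0 to 3: ∫_{0}^{3} (2*u - 4) sin(4*pi*u/3) du = (-3/(2*pi)) - (3/pi) = -9/(2*pi).
Summing the pieces and multiplying by (1/3) gives b_4 = -3/(4*pi).

-3/(4*pi)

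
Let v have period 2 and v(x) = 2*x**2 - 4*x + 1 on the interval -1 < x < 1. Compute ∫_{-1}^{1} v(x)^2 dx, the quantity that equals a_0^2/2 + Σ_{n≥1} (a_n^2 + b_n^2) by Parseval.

254/15

∫_{-1}^{1} v(x)^2 dx = 254/15.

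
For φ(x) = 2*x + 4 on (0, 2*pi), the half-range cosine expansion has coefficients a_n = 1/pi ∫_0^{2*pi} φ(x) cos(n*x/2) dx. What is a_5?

-16/(25*pi)

a_5 = 1/pi ∫_0^{2*pi} (2*x + 4) cos(5*x/2) dx.
Integrating by parts (boundary term plus one more integral), an antiderivative of (2*x + 4) cos(5*x/2) is 4*x*sin(5*x/2)/5 + 8*sin(5*x/2)/5 + 8*cos(5*x/2)/25; evaluating from 0 to 2*pi: ∫_{0}^{2*pi} (2*x + 4) cos(5*x/2) dx = (-8/25) - (8/25) = -16/25.
Hence a_5 = (1/pi)·(-16/25) = -16/(25*pi).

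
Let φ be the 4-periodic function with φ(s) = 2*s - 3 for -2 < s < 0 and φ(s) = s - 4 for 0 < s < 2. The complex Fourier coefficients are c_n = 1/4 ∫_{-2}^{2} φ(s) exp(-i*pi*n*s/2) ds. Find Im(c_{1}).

-2/pi

Since φ is real-valued, Im(c_{1}) = -1/4 ∫_{-2}^{2} φ(s) sin(pi*s/2) ds = -b_{1}/2.
Split the integral at the breakpoints.
Integrating by parts (boundary term plus one more integral), an antiderivative of (2*s - 3) sin(pi*s/2) is -4*s*cos(pi*s/2)/pi + 8*sin(pi*s/2)/pi**2 + 6*cos(pi*s/2)/pi; evaluating from -2 to 0: ∫_{-2}^{0} (2*s - 3) sin(pi*s/2) ds = (6/pi) - (-14/pi) = 20/pi.
Integrating by parts (boundary term plus one more integral), an antiderivative of (s - 4) sin(pi*s/2) is -2*s*cos(pi*s/2)/pi + 4*sin(pi*s/2)/pi**2 + 8*cos(pi*s/2)/pi; evaluating from 0 to 2: ∫_{0}^{2} (s - 4) sin(pi*s/2) ds = (-4/pi) - (8/pi) = -12/pi.
So ∫_{-2}^{2} φ(s) sin(pi*s/2) ds = 8/pi.
Hence Im(c_{1}) = (-1/4)·(8/pi) = -2/pi.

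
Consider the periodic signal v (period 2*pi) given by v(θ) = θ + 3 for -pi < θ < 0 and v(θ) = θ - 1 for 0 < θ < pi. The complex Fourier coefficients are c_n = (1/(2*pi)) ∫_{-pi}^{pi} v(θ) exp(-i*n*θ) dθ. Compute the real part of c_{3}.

Since v is real-valued, Re(c_{3}) = (1/(2*pi)) ∫_{-pi}^{pi} v(θ) cos(3*θ) dθ = a_{3}/2.
Split the integral at the breakpoints.
Integrating by parts (boundary term plus one more integral), an antiderivative of (θ + 3) cos(3*θ) is θ*sin(3*θ)/3 + sin(3*θ) + cos(3*θ)/9; evaluating from -pi to 0: ∫_{-pi}^{0} (θ + 3) cos(3*θ) dθ = (1/9) - (-1/9) = 2/9.
Integrating by parts (boundary term plus one more integral), an antiderivative of (θ - 1) cos(3*θ) is θ*sin(3*θ)/3 - sin(3*θ)/3 + cos(3*θ)/9; evaluating from 0 to pi: ∫_{0}^{pi} (θ - 1) cos(3*θ) dθ = (-1/9) - (1/9) = -2/9.
So ∫_{-pi}^{pi} v(θ) cos(3*θ) dθ = 0.
Hence Re(c_{3}) = (1/(2*pi))·(0) = 0.

0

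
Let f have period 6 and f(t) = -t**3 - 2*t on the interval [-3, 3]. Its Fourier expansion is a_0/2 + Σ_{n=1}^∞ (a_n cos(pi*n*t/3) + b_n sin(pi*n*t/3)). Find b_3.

b_3 = 1/3 ∫_{-3}^{3} f(t) sin(pi*t) dt.
f is odd and sin(pi*t) is odd, so the integrand is even and b_3 = 2/3 ∫_0^{3} f(t) sin(pi*t) dt.
Integrating by parts three times (tabular method), an antiderivative of (-t**3 - 2*t) sin(pi*t) is t**3*cos(pi*t)/pi - 3*t**2*sin(pi*t)/pi**2 - 6*t*cos(pi*t)/pi**3 + 2*t*cos(pi*t)/pi - 2*sin(pi*t)/pi**2 + 6*sin(pi*t)/pi**4; evaluating from 0 to 3: ∫_{0}^{3} (-t**3 - 2*t) sin(pi*t) dt = (-33/pi + 18/pi**3) - (0) = -33/pi + 18/pi**3.
Hence b_3 = (2/3)·(-33/pi + 18/pi**3) = -22/pi + 12/pi**3.

-22/pi + 12/pi**3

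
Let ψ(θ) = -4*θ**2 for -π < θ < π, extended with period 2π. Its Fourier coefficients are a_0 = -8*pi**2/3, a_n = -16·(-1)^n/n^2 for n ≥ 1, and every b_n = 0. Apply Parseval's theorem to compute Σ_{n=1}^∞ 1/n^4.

Parseval: a_0^2/2 + Σ a_n^2 = (1/π) ∫_{-π}^{π} ψ(θ)^2 dθ = 32*pi**4/5.
Subtract a_0^2/2 = 32*pi**4/9: Σ a_n^2 = 128*pi**4/45.
Since a_n^2 = 256/n^4, Σ 1/n^4 = pi**4/90.

pi**4/90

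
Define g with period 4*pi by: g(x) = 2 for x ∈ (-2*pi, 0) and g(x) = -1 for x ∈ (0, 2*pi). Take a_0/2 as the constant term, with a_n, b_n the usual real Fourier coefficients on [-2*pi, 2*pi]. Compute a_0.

1

a_0 = (1/(2*pi)) ∫_{-2*pi}^{2*pi} g(x) dx = (1/(2*pi)) · (2*pi) = 1.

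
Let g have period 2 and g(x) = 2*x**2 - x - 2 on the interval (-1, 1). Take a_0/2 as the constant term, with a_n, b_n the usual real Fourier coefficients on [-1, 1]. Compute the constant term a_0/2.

a_0 = ∫_{-1}^{1} g(x) dx = -8/3.
So the constant term a_0/2 = -4/3.

-4/3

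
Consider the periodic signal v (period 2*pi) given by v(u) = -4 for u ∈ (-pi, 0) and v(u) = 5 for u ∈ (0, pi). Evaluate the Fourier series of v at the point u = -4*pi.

u = -4*pi differs from u = 0 by -2 full period(s), and the series is 2*pi-periodic.
At u = 0 the one-sided limits are v(0^-) = -4 and v(0^+) = 5.
By Dirichlet's theorem the series converges to their average, [(-4) + (5)]/2 = 1/2.

1/2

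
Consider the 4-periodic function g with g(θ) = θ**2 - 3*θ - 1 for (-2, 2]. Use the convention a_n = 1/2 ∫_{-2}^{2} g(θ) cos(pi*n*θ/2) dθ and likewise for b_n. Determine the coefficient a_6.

4/(9*pi**2)

a_6 = 1/2 ∫_{-2}^{2} g(θ) cos(3*pi*θ) dθ.
Integrating by parts twice (tabular method), an antiderivative of (θ**2 - 3*θ - 1) cos(3*pi*θ) is θ**2*sin(3*pi*θ)/(3*pi) - θ*sin(3*pi*θ)/pi + 2*θ*cos(3*pi*θ)/(9*pi**2) - sin(3*pi*θ)/(3*pi) - 2*sin(3*pi*θ)/(27*pi**3) - cos(3*pi*θ)/(3*pi**2); evaluating from -2 to 2: ∫_{-2}^{2} (θ**2 - 3*θ - 1) cos(3*pi*θ) dθ = (1/(9*pi**2)) - (-7/(9*pi**2)) = 8/(9*pi**2).
Hence a_6 = (1/2)·(8/(9*pi**2)) = 4/(9*pi**2).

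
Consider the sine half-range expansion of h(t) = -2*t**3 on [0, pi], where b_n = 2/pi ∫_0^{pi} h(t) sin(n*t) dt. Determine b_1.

24 - 4*pi**2

b_1 = 2/pi ∫_0^{pi} (-2*t**3) sin(t) dt.
Integrating by parts three times (tabular method), an antiderivative of (-2*t**3) sin(t) is 2*t**3*cos(t) - 6*t**2*sin(t) - 12*t*cos(t) + 12*sin(t); evaluating from 0 to pi: ∫_{0}^{pi} (-2*t**3) sin(t) dt = (2*pi*(6 - pi**2)) - (0) = 2*pi*(6 - pi**2).
Hence b_1 = (2/pi)·(2*pi*(6 - pi**2)) = 24 - 4*pi**2.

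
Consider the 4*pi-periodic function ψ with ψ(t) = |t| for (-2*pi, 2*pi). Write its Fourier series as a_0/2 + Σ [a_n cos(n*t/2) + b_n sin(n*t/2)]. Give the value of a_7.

-8/(49*pi)

a_7 = (1/(2*pi)) ∫_{-2*pi}^{2*pi} ψ(t) cos(7*t/2) dt.
ψ is even and cos(7*t/2) is even, so the integrand is even and a_7 = 1/pi ∫_0^{2*pi} ψ(t) cos(7*t/2) dt.
Integrating by parts (boundary term plus one more integral), an antiderivative of (t) cos(7*t/2) is 2*t*sin(7*t/2)/7 + 4*cos(7*t/2)/49; evaluating from 0 to 2*pi: ∫_{0}^{2*pi} (t) cos(7*t/2) dt = (-4/49) - (4/49) = -8/49.
Hence a_7 = (1/pi)·(-8/49) = -8/(49*pi).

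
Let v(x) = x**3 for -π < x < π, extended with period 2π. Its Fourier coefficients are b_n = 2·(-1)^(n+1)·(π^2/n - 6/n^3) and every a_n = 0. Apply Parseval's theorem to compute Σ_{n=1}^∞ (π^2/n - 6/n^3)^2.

Parseval: Σ b_n^2 = (1/π) ∫_{-π}^{π} v(x)^2 dx = 2*pi**6/7.
b_n^2 = 4·(π^2/n - 6/n^3)^2, so the sum equals (2*pi**6/7)/4 = pi**6/14.

pi**6/14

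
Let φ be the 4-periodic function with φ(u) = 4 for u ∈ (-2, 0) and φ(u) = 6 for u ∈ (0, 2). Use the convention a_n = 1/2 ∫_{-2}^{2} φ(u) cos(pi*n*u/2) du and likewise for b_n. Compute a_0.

a_0 = 1/2 ∫_{-2}^{2} φ(u) du = 1/2 · (20) = 10.

10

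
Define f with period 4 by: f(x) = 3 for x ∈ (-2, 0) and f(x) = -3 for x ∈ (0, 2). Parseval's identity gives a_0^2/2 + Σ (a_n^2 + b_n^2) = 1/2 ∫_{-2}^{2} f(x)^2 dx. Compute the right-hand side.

1/2 ∫_{-2}^{2} f(x)^2 dx = 1/2 · (36) = 18.

18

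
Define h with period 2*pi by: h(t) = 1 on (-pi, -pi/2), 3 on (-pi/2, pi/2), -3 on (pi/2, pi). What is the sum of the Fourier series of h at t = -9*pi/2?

2

t = -9*pi/2 differs from t = -pi/2 by -2 full period(s), and the series is 2*pi-periodic.
At t = -pi/2 the one-sided limits are h(-pi/2^-) = 1 and h(-pi/2^+) = 3.
By Dirichlet's theorem the series converges to their average, [(1) + (3)]/2 = 2.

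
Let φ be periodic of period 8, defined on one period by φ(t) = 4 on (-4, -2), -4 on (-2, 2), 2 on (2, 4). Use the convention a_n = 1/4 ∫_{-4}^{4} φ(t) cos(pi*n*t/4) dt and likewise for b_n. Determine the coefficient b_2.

2/pi

b_2 = 1/4 ∫_{-4}^{4} φ(t) sin(pi*t/2) dt.
Split the integral at the breakpoints.
Directly, an antiderivative of (4) sin(pi*t/2) is -8*cos(pi*t/2)/pi; evaluating from -4 to -2: ∫_{-4}^{-2} (4) sin(pi*t/2) dt = (8/pi) - (-8/pi) = 16/pi.
Directly, an antiderivative of (-4) sin(pi*t/2) is 8*cos(pi*t/2)/pi; evaluating from -2 to 2: ∫_{-2}^{2} (-4) sin(pi*t/2) dt = (-8/pi) - (-8/pi) = 0.
Directly, an antiderivative of (2) sin(pi*t/2) is -4*cos(pi*t/2)/pi; evaluating from 2 to 4: ∫_{2}^{4} (2) sin(pi*t/2) dt = (-4/pi) - (4/pi) = -8/pi.
Summing the pieces and multiplying by (1/4) gives b_2 = 2/pi.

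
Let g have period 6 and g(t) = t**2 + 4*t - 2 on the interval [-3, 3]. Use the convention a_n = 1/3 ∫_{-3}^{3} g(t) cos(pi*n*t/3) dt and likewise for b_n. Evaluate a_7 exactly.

-36/(49*pi**2)

a_7 = 1/3 ∫_{-3}^{3} g(t) cos(7*pi*t/3) dt.
Integrating by parts twice (tabular method), an antiderivative of (t**2 + 4*t - 2) cos(7*pi*t/3) is 3*t**2*sin(7*pi*t/3)/(7*pi) + 12*t*sin(7*pi*t/3)/(7*pi) + 18*t*cos(7*pi*t/3)/(49*pi**2) - 6*sin(7*pi*t/3)/(7*pi) - 54*sin(7*pi*t/3)/(343*pi**3) + 36*cos(7*pi*t/3)/(49*pi**2); evaluating from -3 to 3: ∫_{-3}^{3} (t**2 + 4*t - 2) cos(7*pi*t/3) dt = (-90/(49*pi**2)) - (18/(49*pi**2)) = -108/(49*pi**2).
Hence a_7 = (1/3)·(-108/(49*pi**2)) = -36/(49*pi**2).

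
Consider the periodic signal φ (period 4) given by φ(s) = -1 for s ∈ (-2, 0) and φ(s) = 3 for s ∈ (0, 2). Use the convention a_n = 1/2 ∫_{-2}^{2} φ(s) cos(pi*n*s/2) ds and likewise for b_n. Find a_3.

a_3 = 1/2 ∫_{-2}^{2} φ(s) cos(3*pi*s/2) ds.
Split the integral at the breakpoints.
Directly, an antiderivative of (-1) cos(3*pi*s/2) is -2*sin(3*pi*s/2)/(3*pi); evaluating from -2 to 0: ∫_{-2}^{0} (-1) cos(3*pi*s/2) ds = (0) - (0) = 0.
Directly, an antiderivative of (3) cos(3*pi*s/2) is 2*sin(3*pi*s/2)/pi; evaluating from 0 to 2: ∫_{0}^{2} (3) cos(3*pi*s/2) ds = (0) - (0) = 0.
Summing the pieces and multiplying by (1/2) gives a_3 = 0.

0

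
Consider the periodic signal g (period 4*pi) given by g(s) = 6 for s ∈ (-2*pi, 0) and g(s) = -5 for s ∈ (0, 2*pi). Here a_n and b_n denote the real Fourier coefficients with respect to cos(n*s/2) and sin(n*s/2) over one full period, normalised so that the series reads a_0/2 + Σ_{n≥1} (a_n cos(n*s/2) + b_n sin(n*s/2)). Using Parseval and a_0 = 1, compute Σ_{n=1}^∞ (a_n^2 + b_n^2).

121/2

Parseval: a_0^2/2 + Σ_{n≥1} (a_n^2+b_n^2) = (1/(2*pi)) ∫_{-2*pi}^{2*pi} g(s)^2 ds = 61.
Subtract a_0^2/2 = 1/2: Σ (a_n^2+b_n^2) = 121/2.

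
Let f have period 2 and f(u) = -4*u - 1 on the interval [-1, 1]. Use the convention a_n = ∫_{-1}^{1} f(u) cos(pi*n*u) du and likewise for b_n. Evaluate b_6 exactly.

4/(3*pi)

b_6 = ∫_{-1}^{1} f(u) sin(6*pi*u) du.
Integrating by parts (boundary term plus one more integral), an antiderivative of (-4*u - 1) sin(6*pi*u) is 2*u*cos(6*pi*u)/(3*pi) - sin(6*pi*u)/(9*pi**2) + cos(6*pi*u)/(6*pi); evaluating from -1 to 1: ∫_{-1}^{1} (-4*u - 1) sin(6*pi*u) du = (5/(6*pi)) - (-1/(2*pi)) = 4/(3*pi).
Hence b_6 = 4/(3*pi).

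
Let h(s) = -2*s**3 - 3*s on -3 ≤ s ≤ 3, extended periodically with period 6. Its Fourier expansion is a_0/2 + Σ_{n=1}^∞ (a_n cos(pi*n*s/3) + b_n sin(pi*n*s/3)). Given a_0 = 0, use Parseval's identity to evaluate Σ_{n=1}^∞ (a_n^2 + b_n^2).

Parseval: a_0^2/2 + Σ_{n≥1} (a_n^2+b_n^2) = 1/3 ∫_{-3}^{3} h(s)^2 ds = 44658/35.
Subtract a_0^2/2 = 0: Σ (a_n^2+b_n^2) = 44658/35.

44658/35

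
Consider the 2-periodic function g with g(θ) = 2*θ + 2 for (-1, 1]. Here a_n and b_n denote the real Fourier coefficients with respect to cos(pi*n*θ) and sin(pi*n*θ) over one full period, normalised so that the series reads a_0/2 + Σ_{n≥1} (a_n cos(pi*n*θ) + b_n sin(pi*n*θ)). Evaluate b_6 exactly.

-2/(3*pi)

b_6 = ∫_{-1}^{1} g(θ) sin(6*pi*θ) dθ.
Integrating by parts (boundary term plus one more integral), an antiderivative of (2*θ + 2) sin(6*pi*θ) is -θ*cos(6*pi*θ)/(3*pi) + sin(6*pi*θ)/(18*pi**2) - cos(6*pi*θ)/(3*pi); evaluating from -1 to 1: ∫_{-1}^{1} (2*θ + 2) sin(6*pi*θ) dθ = (-2/(3*pi)) - (0) = -2/(3*pi).
Hence b_6 = -2/(3*pi).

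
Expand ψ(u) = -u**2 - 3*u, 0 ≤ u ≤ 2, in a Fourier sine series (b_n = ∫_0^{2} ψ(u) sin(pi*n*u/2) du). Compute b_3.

b_3 = ∫_0^{2} (-u**2 - 3*u) sin(3*pi*u/2) du.
Integrating by parts twice (tabular method), an antiderivative of (-u**2 - 3*u) sin(3*pi*u/2) is 2*u**2*cos(3*pi*u/2)/(3*pi) - 8*u*sin(3*pi*u/2)/(9*pi**2) + 2*u*cos(3*pi*u/2)/pi - 4*sin(3*pi*u/2)/(3*pi**2) - 16*cos(3*pi*u/2)/(27*pi**3); evaluating from 0 to 2: ∫_{0}^{2} (-u**2 - 3*u) sin(3*pi*u/2) du = (4*(4 - 45*pi**2)/(27*pi**3)) - (-16/(27*pi**3)) = 4*(8 - 45*pi**2)/(27*pi**3).
Hence b_3 = 4*(8 - 45*pi**2)/(27*pi**3).

4*(8 - 45*pi**2)/(27*pi**3)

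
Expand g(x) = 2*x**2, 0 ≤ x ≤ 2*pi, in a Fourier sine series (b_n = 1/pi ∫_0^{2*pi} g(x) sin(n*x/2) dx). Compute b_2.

-8*pi

b_2 = 1/pi ∫_0^{2*pi} (2*x**2) sin(x) dx.
Integrating by parts twice (tabular method), an antiderivative of (2*x**2) sin(x) is -2*x**2*cos(x) + 4*x*sin(x) + 4*cos(x); evaluating from 0 to 2*pi: ∫_{0}^{2*pi} (2*x**2) sin(x) dx = (4 - 8*pi**2) - (4) = -8*pi**2.
Hence b_2 = (1/pi)·(-8*pi**2) = -8*pi.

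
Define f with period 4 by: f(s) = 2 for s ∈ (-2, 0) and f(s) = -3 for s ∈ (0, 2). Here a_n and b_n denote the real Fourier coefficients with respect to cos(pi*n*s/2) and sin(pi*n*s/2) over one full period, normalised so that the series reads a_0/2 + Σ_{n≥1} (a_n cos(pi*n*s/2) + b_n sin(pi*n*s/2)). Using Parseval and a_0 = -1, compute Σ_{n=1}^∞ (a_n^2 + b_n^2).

25/2

Parseval: a_0^2/2 + Σ_{n≥1} (a_n^2+b_n^2) = 1/2 ∫_{-2}^{2} f(s)^2 ds = 13.
Subtract a_0^2/2 = 1/2: Σ (a_n^2+b_n^2) = 25/2.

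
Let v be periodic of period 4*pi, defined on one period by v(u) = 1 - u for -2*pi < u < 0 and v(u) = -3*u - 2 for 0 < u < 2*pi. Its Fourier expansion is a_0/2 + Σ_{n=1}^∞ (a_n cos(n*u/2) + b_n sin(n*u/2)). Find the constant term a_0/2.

a_0 = (1/(2*pi)) ∫_{-2*pi}^{2*pi} v(u) du = (1/(2*pi)) · (-2*pi*(1 + 2*pi)) = -2*pi - 1.
So the constant term a_0/2 = -pi - 1/2.

-pi - 1/2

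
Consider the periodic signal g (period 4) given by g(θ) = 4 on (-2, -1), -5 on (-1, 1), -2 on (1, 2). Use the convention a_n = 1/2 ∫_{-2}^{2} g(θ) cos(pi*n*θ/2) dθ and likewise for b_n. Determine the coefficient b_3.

b_3 = 1/2 ∫_{-2}^{2} g(θ) sin(3*pi*θ/2) dθ.
Split the integral at the breakpoints.
Directly, an antiderivative of (4) sin(3*pi*θ/2) is -8*cos(3*pi*θ/2)/(3*pi); evaluating from -2 to -1: ∫_{-2}^{-1} (4) sin(3*pi*θ/2) dθ = (0) - (8/(3*pi)) = -8/(3*pi).
Directly, an antiderivative of (-5) sin(3*pi*θ/2) is 10*cos(3*pi*θ/2)/(3*pi); evaluating from -1 to 1: ∫_{-1}^{1} (-5) sin(3*pi*θ/2) dθ = (0) - (0) = 0.
Directly, an antiderivative of (-2) sin(3*pi*θ/2) is 4*cos(3*pi*θ/2)/(3*pi); evaluating from 1 to 2: ∫_{1}^{2} (-2) sin(3*pi*θ/2) dθ = (-4/(3*pi)) - (0) = -4/(3*pi).
Summing the pieces and multiplying by (1/2) gives b_3 = -2/pi.

-2/pi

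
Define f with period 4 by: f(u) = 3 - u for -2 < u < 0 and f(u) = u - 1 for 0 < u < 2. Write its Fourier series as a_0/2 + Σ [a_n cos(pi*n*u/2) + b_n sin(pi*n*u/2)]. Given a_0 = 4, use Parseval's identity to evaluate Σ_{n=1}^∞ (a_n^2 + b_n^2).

26/3

Parseval: a_0^2/2 + Σ_{n≥1} (a_n^2+b_n^2) = 1/2 ∫_{-2}^{2} f(u)^2 du = 50/3.
Subtract a_0^2/2 = 8: Σ (a_n^2+b_n^2) = 26/3.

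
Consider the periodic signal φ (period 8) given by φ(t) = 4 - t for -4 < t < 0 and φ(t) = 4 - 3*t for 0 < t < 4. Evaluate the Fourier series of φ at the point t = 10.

t = 10 differs from t = 2 by 1 full period(s), and the series is 8-periodic.
φ is continuous at t = 2 with value -2, so the series converges to -2 there.

-2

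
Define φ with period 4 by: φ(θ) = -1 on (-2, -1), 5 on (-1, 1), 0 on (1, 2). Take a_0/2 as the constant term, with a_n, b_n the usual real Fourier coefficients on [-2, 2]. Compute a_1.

11/pi

a_1 = 1/2 ∫_{-2}^{2} φ(θ) cos(pi*θ/2) dθ.
Split the integral at the breakpoints.
Directly, an antiderivative of (-1) cos(pi*θ/2) is -2*sin(pi*θ/2)/pi; evaluating from -2 to -1: ∫_{-2}^{-1} (-1) cos(pi*θ/2) dθ = (2/pi) - (0) = 2/pi.
Directly, an antiderivative of (5) cos(pi*θ/2) is 10*sin(pi*θ/2)/pi; evaluating from -1 to 1: ∫_{-1}^{1} (5) cos(pi*θ/2) dθ = (10/pi) - (-10/pi) = 20/pi.
∫_{1}^{2} (0) cos(pi*θ/2) dθ = 0.
Summing the pieces and multiplying by (1/2) gives a_1 = 11/pi.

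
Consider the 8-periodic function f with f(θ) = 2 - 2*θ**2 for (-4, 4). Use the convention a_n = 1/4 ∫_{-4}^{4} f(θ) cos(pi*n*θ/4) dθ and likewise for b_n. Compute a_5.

128/(25*pi**2)

a_5 = 1/4 ∫_{-4}^{4} f(θ) cos(5*pi*θ/4) dθ.
f is even and cos(5*pi*θ/4) is even, so the integrand is even and a_5 = 1/2 ∫_0^{4} f(θ) cos(5*pi*θ/4) dθ.
Integrating by parts twice (tabular method), an antiderivative of (2 - 2*θ**2) cos(5*pi*θ/4) is -8*θ**2*sin(5*pi*θ/4)/(5*pi) - 64*θ*cos(5*pi*θ/4)/(25*pi**2) + 256*sin(5*pi*θ/4)/(125*pi**3) + 8*sin(5*pi*θ/4)/(5*pi); evaluating from 0 to 4: ∫_{0}^{4} (2 - 2*θ**2) cos(5*pi*θ/4) dθ = (256/(25*pi**2)) - (0) = 256/(25*pi**2).
Hence a_5 = (1/2)·(256/(25*pi**2)) = 128/(25*pi**2).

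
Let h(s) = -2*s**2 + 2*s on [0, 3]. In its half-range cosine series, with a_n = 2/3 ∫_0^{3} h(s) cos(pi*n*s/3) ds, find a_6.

a_6 = 2/3 ∫_0^{3} (-2*s**2 + 2*s) cos(2*pi*s) ds.
Integrating by parts twice (tabular method), an antiderivative of (-2*s**2 + 2*s) cos(2*pi*s) is -s**2*sin(2*pi*s)/pi + s*sin(2*pi*s)/pi - s*cos(2*pi*s)/pi**2 + sin(2*pi*s)/(2*pi**3) + cos(2*pi*s)/(2*pi**2); evaluating from 0 to 3: ∫_{0}^{3} (-2*s**2 + 2*s) cos(2*pi*s) ds = (-5/(2*pi**2)) - (1/(2*pi**2)) = -3/pi**2.
Hence a_6 = (2/3)·(-3/pi**2) = -2/pi**2.

-2/pi**2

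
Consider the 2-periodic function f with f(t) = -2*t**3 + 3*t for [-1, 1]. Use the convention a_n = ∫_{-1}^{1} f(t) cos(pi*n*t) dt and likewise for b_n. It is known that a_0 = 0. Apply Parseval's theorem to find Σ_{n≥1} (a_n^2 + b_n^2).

Parseval: a_0^2/2 + Σ_{n≥1} (a_n^2+b_n^2) = ∫_{-1}^{1} f(t)^2 dt = 82/35.
Subtract a_0^2/2 = 0: Σ (a_n^2+b_n^2) = 82/35.

82/35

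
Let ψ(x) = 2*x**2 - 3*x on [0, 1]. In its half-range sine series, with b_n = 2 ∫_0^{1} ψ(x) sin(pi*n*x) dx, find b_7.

2*(-49*pi**2 - 8)/(343*pi**3)

b_7 = 2 ∫_0^{1} (2*x**2 - 3*x) sin(7*pi*x) dx.
Integrating by parts twice (tabular method), an antiderivative of (2*x**2 - 3*x) sin(7*pi*x) is -2*x**2*cos(7*pi*x)/(7*pi) + 4*x*sin(7*pi*x)/(49*pi**2) + 3*x*cos(7*pi*x)/(7*pi) - 3*sin(7*pi*x)/(49*pi**2) + 4*cos(7*pi*x)/(343*pi**3); evaluating from 0 to 1: ∫_{0}^{1} (2*x**2 - 3*x) sin(7*pi*x) dx = ((-49*pi**2 - 4)/(343*pi**3)) - (4/(343*pi**3)) = (-49*pi**2 - 8)/(343*pi**3).
Hence b_7 = 2·((-49*pi**2 - 8)/(343*pi**3)) = 2*(-49*pi**2 - 8)/(343*pi**3).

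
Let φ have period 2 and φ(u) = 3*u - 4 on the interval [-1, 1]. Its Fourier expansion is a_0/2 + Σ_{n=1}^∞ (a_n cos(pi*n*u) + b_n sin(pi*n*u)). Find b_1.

b_1 = ∫_{-1}^{1} φ(u) sin(pi*u) du.
Integrating by parts (boundary term plus one more integral), an antiderivative of (3*u - 4) sin(pi*u) is -3*u*cos(pi*u)/pi + 3*sin(pi*u)/pi**2 + 4*cos(pi*u)/pi; evaluating from -1 to 1: ∫_{-1}^{1} (3*u - 4) sin(pi*u) du = (-1/pi) - (-7/pi) = 6/pi.
Hence b_1 = 6/pi.

6/pi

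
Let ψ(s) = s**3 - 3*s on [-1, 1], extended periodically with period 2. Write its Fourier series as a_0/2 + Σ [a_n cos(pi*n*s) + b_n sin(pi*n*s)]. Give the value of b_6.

b_6 = ∫_{-1}^{1} ψ(s) sin(6*pi*s) ds.
ψ is odd and sin(6*pi*s) is odd, so the integrand is even and b_6 = 2 ∫_0^{1} ψ(s) sin(6*pi*s) ds.
Integrating by parts three times (tabular method), an antiderivative of (s**3 - 3*s) sin(6*pi*s) is -s**3*cos(6*pi*s)/(6*pi) + s**2*sin(6*pi*s)/(12*pi**2) + s*cos(6*pi*s)/(36*pi**3) + s*cos(6*pi*s)/(2*pi) - sin(6*pi*s)/(12*pi**2) - sin(6*pi*s)/(216*pi**4); evaluating from 0 to 1: ∫_{0}^{1} (s**3 - 3*s) sin(6*pi*s) ds = ((1 + 12*pi**2)/(36*pi**3)) - (0) = (1 + 12*pi**2)/(36*pi**3).
Hence b_6 = 2·((1 + 12*pi**2)/(36*pi**3)) = (1 + 12*pi**2)/(18*pi**3).

(1 + 12*pi**2)/(18*pi**3)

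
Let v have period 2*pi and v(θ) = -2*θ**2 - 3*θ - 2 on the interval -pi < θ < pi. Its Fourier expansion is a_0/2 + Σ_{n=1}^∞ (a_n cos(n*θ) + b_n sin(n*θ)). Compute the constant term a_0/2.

a_0 = 1/pi ∫_{-pi}^{pi} v(θ) dθ = 1/pi · (-4*pi*(3 + pi**2)/3) = -4*pi**2/3 - 4.
So the constant term a_0/2 = -2*pi**2/3 - 2.

-2*pi**2/3 - 2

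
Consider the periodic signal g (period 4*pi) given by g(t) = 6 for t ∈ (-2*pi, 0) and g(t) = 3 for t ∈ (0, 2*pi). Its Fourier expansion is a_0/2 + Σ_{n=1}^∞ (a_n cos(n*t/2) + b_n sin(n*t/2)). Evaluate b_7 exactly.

-6/(7*pi)

b_7 = (1/(2*pi)) ∫_{-2*pi}^{2*pi} g(t) sin(7*t/2) dt.
Split the integral at the breakpoints.
Directly, an antiderivative of (6) sin(7*t/2) is -12*cos(7*t/2)/7; evaluating from -2*pi to 0: ∫_{-2*pi}^{0} (6) sin(7*t/2) dt = (-12/7) - (12/7) = -24/7.
Directly, an antiderivative of (3) sin(7*t/2) is -6*cos(7*t/2)/7; evaluating from 0 to 2*pi: ∫_{0}^{2*pi} (3) sin(7*t/2) dt = (6/7) - (-6/7) = 12/7.
Summing the pieces and multiplying by (1/(2*pi)) gives b_7 = -6/(7*pi).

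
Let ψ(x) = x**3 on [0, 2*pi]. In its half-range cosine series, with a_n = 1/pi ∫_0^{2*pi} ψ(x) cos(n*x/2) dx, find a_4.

a_4 = 1/pi ∫_0^{2*pi} (x**3) cos(2*x) dx.
Integrating by parts three times (tabular method), an antiderivative of (x**3) cos(2*x) is x**3*sin(2*x)/2 + 3*x**2*cos(2*x)/4 - 3*x*sin(2*x)/4 - 3*cos(2*x)/8; evaluating from 0 to 2*pi: ∫_{0}^{2*pi} (x**3) cos(2*x) dx = (-3/8 + 3*pi**2) - (-3/8) = 3*pi**2.
Hence a_4 = (1/pi)·(3*pi**2) = 3*pi.

3*pi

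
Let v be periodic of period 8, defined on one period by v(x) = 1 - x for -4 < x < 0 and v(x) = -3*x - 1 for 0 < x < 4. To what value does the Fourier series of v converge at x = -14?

-7

x = -14 differs from x = 2 by -2 full period(s), and the series is 8-periodic.
v is continuous at x = 2 with value -7, so the series converges to -7 there.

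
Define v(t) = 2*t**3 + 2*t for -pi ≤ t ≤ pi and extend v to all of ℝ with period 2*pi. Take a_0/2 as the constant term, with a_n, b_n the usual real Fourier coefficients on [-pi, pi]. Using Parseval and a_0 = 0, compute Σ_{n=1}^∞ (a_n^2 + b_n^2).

Parseval: a_0^2/2 + Σ_{n≥1} (a_n^2+b_n^2) = 1/pi ∫_{-pi}^{pi} v(t)^2 dt = 8*pi**2*(35 + 42*pi**2 + 15*pi**4)/105.
Subtract a_0^2/2 = 0: Σ (a_n^2+b_n^2) = 8*pi**2*(35 + 42*pi**2 + 15*pi**4)/105.

8*pi**2*(35 + 42*pi**2 + 15*pi**4)/105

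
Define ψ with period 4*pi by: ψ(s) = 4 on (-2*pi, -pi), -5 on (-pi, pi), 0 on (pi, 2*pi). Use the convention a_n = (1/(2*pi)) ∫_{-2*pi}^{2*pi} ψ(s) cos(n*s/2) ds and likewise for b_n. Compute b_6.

4/(3*pi)

b_6 = (1/(2*pi)) ∫_{-2*pi}^{2*pi} ψ(s) sin(3*s) ds.
Split the integral at the breakpoints.
Directly, an antiderivative of (4) sin(3*s) is -4*cos(3*s)/3; evaluating from -2*pi to -pi: ∫_{-2*pi}^{-pi} (4) sin(3*s) ds = (4/3) - (-4/3) = 8/3.
Directly, an antiderivative of (-5) sin(3*s) is 5*cos(3*s)/3; evaluating from -pi to pi: ∫_{-pi}^{pi} (-5) sin(3*s) ds = (-5/3) - (-5/3) = 0.
∫_{pi}^{2*pi} (0) sin(3*s) ds = 0.
Summing the pieces and multiplying by (1/(2*pi)) gives b_6 = 4/(3*pi).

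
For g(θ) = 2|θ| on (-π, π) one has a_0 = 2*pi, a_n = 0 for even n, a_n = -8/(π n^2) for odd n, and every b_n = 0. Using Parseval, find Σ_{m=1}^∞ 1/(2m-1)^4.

pi**4/96

Parseval: a_0^2/2 + Σ a_n^2 = (1/π) ∫_{-π}^{π} g(θ)^2 dθ = 8*pi**2/3.
Subtract a_0^2/2 = 2*pi**2: Σ a_n^2 = 2*pi**2/3.
Only odd n contribute, with a_n^2 = 64/(π^2 n^4), so Σ_{m≥1} 1/(2m-1)^4 = π^2·(2*pi**2/3)/64 = pi**4/96.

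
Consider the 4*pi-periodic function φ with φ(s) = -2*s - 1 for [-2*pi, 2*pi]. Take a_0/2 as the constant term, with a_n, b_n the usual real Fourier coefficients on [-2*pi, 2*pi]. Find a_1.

a_1 = (1/(2*pi)) ∫_{-2*pi}^{2*pi} φ(s) cos(s/2) ds.
Integrating by parts (boundary term plus one more integral), an antiderivative of (-2*s - 1) cos(s/2) is -4*s*sin(s/2) - 2*sin(s/2) - 8*cos(s/2); evaluating from -2*pi to 2*pi: ∫_{-2*pi}^{2*pi} (-2*s - 1) cos(s/2) ds = (8) - (8) = 0.
Hence a_1 = (1/(2*pi))·(0) = 0.

0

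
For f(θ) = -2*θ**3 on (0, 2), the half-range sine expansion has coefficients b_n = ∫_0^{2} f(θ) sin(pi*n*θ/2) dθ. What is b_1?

-32/pi + 192/pi**3

b_1 = ∫_0^{2} (-2*θ**3) sin(pi*θ/2) dθ.
Integrating by parts three times (tabular method), an antiderivative of (-2*θ**3) sin(pi*θ/2) is 4*θ**3*cos(pi*θ/2)/pi - 24*θ**2*sin(pi*θ/2)/pi**2 - 96*θ*cos(pi*θ/2)/pi**3 + 192*sin(pi*θ/2)/pi**4; evaluating from 0 to 2: ∫_{0}^{2} (-2*θ**3) sin(pi*θ/2) dθ = (-32/pi + 192/pi**3) - (0) = -32/pi + 192/pi**3.
Hence b_1 = -32/pi + 192/pi**3.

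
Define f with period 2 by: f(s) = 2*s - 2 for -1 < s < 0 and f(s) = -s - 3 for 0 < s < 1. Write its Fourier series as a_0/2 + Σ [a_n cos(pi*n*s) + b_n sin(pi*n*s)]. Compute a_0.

-13/2

a_0 = ∫_{-1}^{1} f(s) ds = -13/2.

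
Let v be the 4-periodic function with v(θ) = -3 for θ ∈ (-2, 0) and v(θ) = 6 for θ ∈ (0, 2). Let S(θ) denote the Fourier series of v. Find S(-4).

3/2

θ = -4 differs from θ = 0 by -1 full period(s), and the series is 4-periodic.
At θ = 0 the one-sided limits are v(0^-) = -3 and v(0^+) = 6.
By Dirichlet's theorem the series converges to their average, [(-3) + (6)]/2 = 3/2.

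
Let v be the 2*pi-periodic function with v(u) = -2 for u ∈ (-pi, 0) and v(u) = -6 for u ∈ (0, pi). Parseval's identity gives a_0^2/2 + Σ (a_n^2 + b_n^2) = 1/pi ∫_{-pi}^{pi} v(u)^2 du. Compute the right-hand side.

40

1/pi ∫_{-pi}^{pi} v(u)^2 du = 1/pi · (40*pi) = 40.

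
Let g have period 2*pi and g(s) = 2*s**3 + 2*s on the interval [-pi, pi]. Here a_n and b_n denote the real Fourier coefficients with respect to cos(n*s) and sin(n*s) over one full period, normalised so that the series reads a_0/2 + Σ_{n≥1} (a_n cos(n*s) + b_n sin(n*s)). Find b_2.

1 - 2*pi**2

b_2 = 1/pi ∫_{-pi}^{pi} g(s) sin(2*s) ds.
g is odd and sin(2*s) is odd, so the integrand is even and b_2 = 2/pi ∫_0^{pi} g(s) sin(2*s) ds.
Integrating by parts three times (tabular method), an antiderivative of (2*s**3 + 2*s) sin(2*s) is -s**3*cos(2*s) + 3*s**2*sin(2*s)/2 + s*cos(2*s)/2 - sin(2*s)/4; evaluating from 0 to pi: ∫_{0}^{pi} (2*s**3 + 2*s) sin(2*s) ds = (-pi**3 + pi/2) - (0) = -pi**3 + pi/2.
Hence b_2 = (2/pi)·(-pi**3 + pi/2) = 1 - 2*pi**2.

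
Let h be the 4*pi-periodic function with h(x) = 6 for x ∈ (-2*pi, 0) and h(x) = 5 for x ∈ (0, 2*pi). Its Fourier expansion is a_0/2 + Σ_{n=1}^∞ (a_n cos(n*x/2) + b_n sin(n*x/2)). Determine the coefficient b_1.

-2/pi

b_1 = (1/(2*pi)) ∫_{-2*pi}^{2*pi} h(x) sin(x/2) dx.
Split the integral at the breakpoints.
Directly, an antiderivative of (6) sin(x/2) is -12*cos(x/2); evaluating from -2*pi to 0: ∫_{-2*pi}^{0} (6) sin(x/2) dx = (-12) - (12) = -24.
Directly, an antiderivative of (5) sin(x/2) is -10*cos(x/2); evaluating from 0 to 2*pi: ∫_{0}^{2*pi} (5) sin(x/2) dx = (10) - (-10) = 20.
Summing the pieces and multiplying by (1/(2*pi)) gives b_1 = -2/pi.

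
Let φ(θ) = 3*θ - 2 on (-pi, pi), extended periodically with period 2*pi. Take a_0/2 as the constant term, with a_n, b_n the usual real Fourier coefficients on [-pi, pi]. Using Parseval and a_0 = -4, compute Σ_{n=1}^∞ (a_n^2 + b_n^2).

Parseval: a_0^2/2 + Σ_{n≥1} (a_n^2+b_n^2) = 1/pi ∫_{-pi}^{pi} φ(θ)^2 dθ = 8 + 6*pi**2.
Subtract a_0^2/2 = 8: Σ (a_n^2+b_n^2) = 6*pi**2.

6*pi**2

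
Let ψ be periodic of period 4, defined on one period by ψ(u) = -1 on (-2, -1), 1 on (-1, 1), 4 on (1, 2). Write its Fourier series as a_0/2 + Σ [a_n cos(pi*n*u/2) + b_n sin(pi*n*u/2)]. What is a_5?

a_5 = 1/2 ∫_{-2}^{2} ψ(u) cos(5*pi*u/2) du.
Split the integral at the breakpoints.
Directly, an antiderivative of (-1) cos(5*pi*u/2) is -2*sin(5*pi*u/2)/(5*pi); evaluating from -2 to -1: ∫_{-2}^{-1} (-1) cos(5*pi*u/2) du = (2/(5*pi)) - (0) = 2/(5*pi).
Directly, an antiderivative of (1) cos(5*pi*u/2) is 2*sin(5*pi*u/2)/(5*pi); evaluating from -1 to 1: ∫_{-1}^{1} (1) cos(5*pi*u/2) du = (2/(5*pi)) - (-2/(5*pi)) = 4/(5*pi).
Directly, an antiderivative of (4) cos(5*pi*u/2) is 8*sin(5*pi*u/2)/(5*pi); evaluating from 1 to 2: ∫_{1}^{2} (4) cos(5*pi*u/2) du = (0) - (8/(5*pi)) = -8/(5*pi).
Summing the pieces and multiplying by (1/2) gives a_5 = -1/(5*pi).

-1/(5*pi)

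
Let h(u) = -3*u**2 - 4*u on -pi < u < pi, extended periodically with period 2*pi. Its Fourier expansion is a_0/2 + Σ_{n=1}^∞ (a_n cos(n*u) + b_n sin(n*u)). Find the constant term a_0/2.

-pi**2

a_0 = 1/pi ∫_{-pi}^{pi} h(u) du = 1/pi · (-2*pi**3) = -2*pi**2.
So the constant term a_0/2 = -pi**2.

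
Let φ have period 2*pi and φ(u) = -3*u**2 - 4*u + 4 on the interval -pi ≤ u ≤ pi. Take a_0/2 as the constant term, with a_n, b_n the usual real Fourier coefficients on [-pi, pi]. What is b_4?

b_4 = 1/pi ∫_{-pi}^{pi} φ(u) sin(4*u) du.
Integrating by parts twice (tabular method), an antiderivative of (-3*u**2 - 4*u + 4) sin(4*u) is 3*u**2*cos(4*u)/4 - 3*u*sin(4*u)/8 + u*cos(4*u) - sin(4*u)/4 - 35*cos(4*u)/32; evaluating from -pi to pi: ∫_{-pi}^{pi} (-3*u**2 - 4*u + 4) sin(4*u) du = (-35/32 + pi + 3*pi**2/4) - (-pi - 35/32 + 3*pi**2/4) = 2*pi.
Hence b_4 = (1/pi)·(2*pi) = 2.

2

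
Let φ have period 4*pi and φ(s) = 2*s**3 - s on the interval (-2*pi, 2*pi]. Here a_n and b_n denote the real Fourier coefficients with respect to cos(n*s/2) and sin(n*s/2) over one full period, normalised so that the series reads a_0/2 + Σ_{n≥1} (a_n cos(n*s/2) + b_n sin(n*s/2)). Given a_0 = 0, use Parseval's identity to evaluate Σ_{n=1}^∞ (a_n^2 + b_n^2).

8*pi**2*(-336*pi**2 + 35 + 960*pi**4)/105

Parseval: a_0^2/2 + Σ_{n≥1} (a_n^2+b_n^2) = (1/(2*pi)) ∫_{-2*pi}^{2*pi} φ(s)^2 ds = 8*pi**2*(-336*pi**2 + 35 + 960*pi**4)/105.
Subtract a_0^2/2 = 0: Σ (a_n^2+b_n^2) = 8*pi**2*(-336*pi**2 + 35 + 960*pi**4)/105.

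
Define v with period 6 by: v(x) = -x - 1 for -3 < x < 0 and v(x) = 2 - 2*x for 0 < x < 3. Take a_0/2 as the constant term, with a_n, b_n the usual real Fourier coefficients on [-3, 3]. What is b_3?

b_3 = 1/3 ∫_{-3}^{3} v(x) sin(pi*x) dx.
Split the integral at the breakpoints.
Integrating by parts (boundary term plus one more integral), an antiderivative of (-x - 1) sin(pi*x) is x*cos(pi*x)/pi - sin(pi*x)/pi**2 + cos(pi*x)/pi; evaluating from -3 to 0: ∫_{-3}^{0} (-x - 1) sin(pi*x) dx = (1/pi) - (2/pi) = -1/pi.
Integrating by parts (boundary term plus one more integral), an antiderivative of (2 - 2*x) sin(pi*x) is 2*x*cos(pi*x)/pi - 2*sin(pi*x)/pi**2 - 2*cos(pi*x)/pi; evaluating from 0 to 3: ∫_{0}^{3} (2 - 2*x) sin(pi*x) dx = (-4/pi) - (-2/pi) = -2/pi.
Summing the pieces and multiplying by (1/3) gives b_3 = -1/pi.

-1/pi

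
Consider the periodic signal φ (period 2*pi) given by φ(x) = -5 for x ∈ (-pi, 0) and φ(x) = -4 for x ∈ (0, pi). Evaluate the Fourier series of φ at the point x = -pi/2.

-5

φ is continuous at x = -pi/2 with value -5, so the series converges to -5 there.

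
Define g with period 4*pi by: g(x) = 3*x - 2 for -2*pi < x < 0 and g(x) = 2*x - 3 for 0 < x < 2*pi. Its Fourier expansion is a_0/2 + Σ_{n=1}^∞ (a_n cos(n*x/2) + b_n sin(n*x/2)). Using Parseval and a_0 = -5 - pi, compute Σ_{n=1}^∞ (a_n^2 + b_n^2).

Parseval: a_0^2/2 + Σ_{n≥1} (a_n^2+b_n^2) = (1/(2*pi)) ∫_{-2*pi}^{2*pi} g(x)^2 dx = 13 + 52*pi**2/3.
Subtract a_0^2/2 = (pi + 5)**2/2: Σ (a_n^2+b_n^2) = -5*pi + 1/2 + 101*pi**2/6.

-5*pi + 1/2 + 101*pi**2/6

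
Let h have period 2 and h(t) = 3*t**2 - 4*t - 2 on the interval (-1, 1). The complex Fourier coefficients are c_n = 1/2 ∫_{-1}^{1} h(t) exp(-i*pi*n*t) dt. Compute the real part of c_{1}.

Since h is real-valued, Re(c_{1}) = 1/2 ∫_{-1}^{1} h(t) cos(pi*t) dt = a_{1}/2.
Integrating by parts twice (tabular method), an antiderivative of (3*t**2 - 4*t - 2) cos(pi*t) is 3*t**2*sin(pi*t)/pi - 4*t*sin(pi*t)/pi + 6*t*cos(pi*t)/pi**2 - 2*sin(pi*t)/pi - 6*sin(pi*t)/pi**3 - 4*cos(pi*t)/pi**2; evaluating from -1 to 1: ∫_{-1}^{1} (3*t**2 - 4*t - 2) cos(pi*t) dt = (-2/pi**2) - (10/pi**2) = -12/pi**2.
Hence Re(c_{1}) = (1/2)·(-12/pi**2) = -6/pi**2.

-6/pi**2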